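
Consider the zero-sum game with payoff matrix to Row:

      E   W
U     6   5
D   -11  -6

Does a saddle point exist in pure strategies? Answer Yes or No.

Yes

Row minima: U → 5, D → -11; maximin = 5.
Column maxima: E → 6, W → 5; minimax = 5.
maximin = minimax = 5, so a saddle point exists.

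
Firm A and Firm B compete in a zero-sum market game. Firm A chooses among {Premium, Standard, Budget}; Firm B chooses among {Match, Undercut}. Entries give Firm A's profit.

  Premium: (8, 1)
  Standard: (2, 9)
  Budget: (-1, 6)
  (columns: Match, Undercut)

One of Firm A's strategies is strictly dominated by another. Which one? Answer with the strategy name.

Budget

Standard gives a strictly higher payoff than Budget against every column: 2 > -1, 9 > 6.
So Budget is strictly dominated and Firm A never plays it.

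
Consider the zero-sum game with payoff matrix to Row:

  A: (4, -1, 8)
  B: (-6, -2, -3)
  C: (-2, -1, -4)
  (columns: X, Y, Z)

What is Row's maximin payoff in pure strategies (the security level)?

-1

Row minima: A → -1, B → -6, C → -4.
The best of these is -1.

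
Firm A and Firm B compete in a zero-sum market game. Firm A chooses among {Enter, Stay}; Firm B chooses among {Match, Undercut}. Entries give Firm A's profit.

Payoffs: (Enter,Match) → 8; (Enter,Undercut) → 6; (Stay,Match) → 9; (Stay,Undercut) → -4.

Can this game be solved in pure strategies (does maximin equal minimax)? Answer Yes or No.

Row minima: Enter → 6, Stay → -4; maximin = 6.
Column maxima: Match → 9, Undercut → 6; minimax = 6.
maximin = minimax = 6, so a saddle point exists.

Yes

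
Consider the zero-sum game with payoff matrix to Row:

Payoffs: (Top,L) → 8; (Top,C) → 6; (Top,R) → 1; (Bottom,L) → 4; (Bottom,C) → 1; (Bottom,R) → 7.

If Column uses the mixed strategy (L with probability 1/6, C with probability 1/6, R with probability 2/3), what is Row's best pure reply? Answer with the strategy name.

Bottom

Expected payoff of Top: (1/6)·8 + (1/6)·6 + (2/3)·1 = 3.
Expected payoff of Bottom: (1/6)·4 + (1/6)·1 + (2/3)·7 = 11/2.
The largest is 11/2, so Row's best response is Bottom.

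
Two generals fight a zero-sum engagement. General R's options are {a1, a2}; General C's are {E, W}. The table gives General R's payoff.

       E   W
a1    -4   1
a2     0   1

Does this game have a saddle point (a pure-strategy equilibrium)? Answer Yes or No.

Yes

Row minima: a1 → -4, a2 → 0; maximin = 0.
Column maxima: E → 0, W → 1; minimax = 0.
maximin = minimax = 0, so a saddle point exists.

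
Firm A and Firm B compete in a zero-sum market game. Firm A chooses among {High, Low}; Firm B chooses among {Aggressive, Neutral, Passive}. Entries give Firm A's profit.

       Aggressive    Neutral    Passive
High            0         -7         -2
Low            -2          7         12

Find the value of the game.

-7/8

Row minima: High → -7, Low → -2; maximin = -2.
Column maxima: Aggressive → 0, Neutral → 7, Passive → 12; minimax = 0.
-2 ≠ 0, so there is no saddle point; optimal play is mixed.
Passive is strictly dominated by Neutral (it gives Firm A strictly more in every row), so Firm B never plays it.
On the remaining 2×2 (High, Low vs Aggressive, Neutral):
Let Firm A play High with probability p. Expected payoff against Aggressive: 0p + (-2)(1−p) = 2p − 2; against Neutral: (-7)p + 7(1−p) = −14p + 7.
Setting these equal: 2p − 2 = −14p + 7 ⇒ 16p = 9 ⇒ p = 9/16, and the value is (2)·(9/16) − 2 = -7/8.
For Firm B: with q = P(Aggressive), equating High's and Low's payoffs gives 7q − 7 = −9q + 7 ⇒ q = 7/8.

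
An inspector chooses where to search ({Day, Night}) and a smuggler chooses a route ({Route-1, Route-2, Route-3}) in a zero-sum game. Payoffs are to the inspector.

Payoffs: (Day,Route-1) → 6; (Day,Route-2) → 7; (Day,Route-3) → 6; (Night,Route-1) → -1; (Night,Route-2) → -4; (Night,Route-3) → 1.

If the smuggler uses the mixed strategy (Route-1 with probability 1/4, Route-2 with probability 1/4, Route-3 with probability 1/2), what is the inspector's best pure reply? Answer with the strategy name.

Day

Expected payoff of Day: (1/4)·6 + (1/4)·7 + (1/2)·6 = 25/4.
Expected payoff of Night: (1/4)·(-1) + (1/4)·(-4) + (1/2)·1 = -3/4.
The largest is 25/4, so the inspector's best response is Day.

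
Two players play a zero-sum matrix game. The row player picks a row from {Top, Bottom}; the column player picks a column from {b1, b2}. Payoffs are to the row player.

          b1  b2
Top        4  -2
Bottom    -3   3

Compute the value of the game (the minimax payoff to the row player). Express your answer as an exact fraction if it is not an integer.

1/2

Row minima: Top → -2, Bottom → -3; maximin = -2.
Column maxima: b1 → 4, b2 → 3; minimax = 3.
-2 ≠ 3, so there is no saddle point; optimal play is mixed.
Let the row player play Top with probability p. Expected payoff against b1: 4p + (-3)(1−p) = 7p − 3; against b2: (-2)p + 3(1−p) = −5p + 3.
Setting these equal: 7p − 3 = −5p + 3 ⇒ 12p = 6 ⇒ p = 1/2, and the value is (7)·(1/2) − 3 = 1/2.
For the column player: with q = P(b1), equating Top's and Bottom's payoffs gives 6q − 2 = −6q + 3 ⇒ q = 5/12.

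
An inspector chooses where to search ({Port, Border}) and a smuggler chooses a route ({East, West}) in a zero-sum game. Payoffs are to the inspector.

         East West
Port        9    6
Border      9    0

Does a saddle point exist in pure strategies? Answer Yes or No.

Yes

Row minima: Port → 6, Border → 0; maximin = 6.
Column maxima: East → 9, West → 6; minimax = 6.
maximin = minimax = 6, so a saddle point exists.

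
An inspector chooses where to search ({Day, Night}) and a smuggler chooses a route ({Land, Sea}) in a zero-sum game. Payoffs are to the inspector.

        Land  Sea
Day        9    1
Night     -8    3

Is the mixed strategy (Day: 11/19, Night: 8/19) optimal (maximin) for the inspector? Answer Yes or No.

Against Land this mix gives (11/19)·9 + (8/19)·(-8) = 35/19.
Against Sea this mix gives (11/19)·1 + (8/19)·3 = 35/19.
All of the smuggler's active replies (Land, Sea) yield 35/19, and no column does worse for the inspector. The mix makes the smuggler indifferent and guarantees 35/19, so it is optimal.

Yes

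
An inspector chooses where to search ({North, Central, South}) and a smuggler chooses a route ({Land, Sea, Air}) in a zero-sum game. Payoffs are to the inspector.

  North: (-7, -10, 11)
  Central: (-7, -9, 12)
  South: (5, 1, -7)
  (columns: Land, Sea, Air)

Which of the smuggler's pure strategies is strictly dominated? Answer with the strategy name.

Land

Sea holds the inspector's payoff strictly below Land in every row: -10 < -7, -9 < -7, 1 < 5.
So Land is strictly dominated for the smuggler.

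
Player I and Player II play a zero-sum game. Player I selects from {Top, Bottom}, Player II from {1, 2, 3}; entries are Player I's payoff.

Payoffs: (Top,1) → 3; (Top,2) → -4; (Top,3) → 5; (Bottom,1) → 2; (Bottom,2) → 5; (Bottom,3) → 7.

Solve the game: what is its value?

Row minima: Top → -4, Bottom → 2; maximin = 2.
Column maxima: 1 → 3, 2 → 5, 3 → 7; minimax = 3.
2 ≠ 3, so there is no saddle point; optimal play is mixed.
3 is strictly dominated by 1 (it gives Player I strictly more in every row), so Player II never plays it.
On the remaining 2×2 (Top, Bottom vs 1, 2):
Let Player I play Top with probability p. Expected payoff against 1: 3p + 2(1−p) = p + 2; against 2: (-4)p + 5(1−p) = −9p + 5.
Setting these equal: p + 2 = −9p + 5 ⇒ 10p = 3 ⇒ p = 3/10, and the value is (1)·(3/10) + 2 = 23/10.
For Player II: with q = P(1), equating Top's and Bottom's payoffs gives 7q − 4 = −3q + 5 ⇒ q = 9/10.

23/10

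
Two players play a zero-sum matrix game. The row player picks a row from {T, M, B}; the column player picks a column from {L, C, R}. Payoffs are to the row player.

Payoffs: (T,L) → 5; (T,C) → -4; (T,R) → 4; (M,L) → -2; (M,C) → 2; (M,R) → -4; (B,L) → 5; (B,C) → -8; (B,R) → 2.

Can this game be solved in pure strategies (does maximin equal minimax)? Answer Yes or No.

No

Row minima: T → -4, M → -4, B → -8; maximin = -4.
Column maxima: L → 5, C → 2, R → 4; minimax = 2.
-4 ≠ 2, so no pure-strategy equilibrium exists.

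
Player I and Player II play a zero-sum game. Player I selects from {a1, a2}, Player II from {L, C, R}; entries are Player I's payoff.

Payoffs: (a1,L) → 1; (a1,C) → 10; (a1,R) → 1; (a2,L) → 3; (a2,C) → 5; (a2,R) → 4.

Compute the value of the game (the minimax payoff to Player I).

3

Row minima: a1 → 1, a2 → 3; maximin = 3.
Column maxima: L → 3, C → 10, R → 4; minimax = 3.
Since maximin = minimax = 3, there is a saddle point and the value is 3.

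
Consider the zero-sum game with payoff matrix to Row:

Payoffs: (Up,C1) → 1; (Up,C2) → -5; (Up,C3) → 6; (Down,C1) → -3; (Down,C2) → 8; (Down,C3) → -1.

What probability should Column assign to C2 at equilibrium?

4/17

Row minima: Up → -5, Down → -3; maximin = -3.
Column maxima: C1 → 1, C2 → 8, C3 → 6; minimax = 1.
-3 ≠ 1, so there is no saddle point; optimal play is mixed.
C3 is strictly dominated by C1 (it gives Row strictly more in every row), so Column never plays it.
On the remaining 2×2 (Up, Down vs C1, C2):
Let Row play Up with probability p. Expected payoff against C1: 1p + (-3)(1−p) = 4p − 3; against C2: (-5)p + 8(1−p) = −13p + 8.
Setting these equal: 4p − 3 = −13p + 8 ⇒ 17p = 11 ⇒ p = 11/17, and the value is (4)·(11/17) − 3 = -7/17.
For Column: with q = P(C1), equating Up's and Down's payoffs gives 6q − 5 = −11q + 8 ⇒ q = 13/17.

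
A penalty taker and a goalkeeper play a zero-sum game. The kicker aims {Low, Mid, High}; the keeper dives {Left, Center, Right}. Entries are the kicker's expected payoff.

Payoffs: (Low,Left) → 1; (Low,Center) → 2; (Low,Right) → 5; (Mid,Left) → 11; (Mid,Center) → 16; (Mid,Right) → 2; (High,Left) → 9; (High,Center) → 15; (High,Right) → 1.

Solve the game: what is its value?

Row minima: Low → 1, Mid → 2, High → 1; maximin = 2.
Column maxima: Left → 11, Center → 16, Right → 5; minimax = 5.
2 ≠ 5, so there is no saddle point; optimal play is mixed.
High is strictly dominated by Mid, so the kicker never plays it.
Center is strictly dominated by Left (it gives the kicker strictly more in every row), so the keeper never plays it.
On the remaining 2×2 (Low, Mid vs Left, Right):
Let the kicker play Low with probability p. Expected payoff against Left: 1p + 11(1−p) = −10p + 11; against Right: 5p + 2(1−p) = 3p + 2.
Setting these equal: −10p + 11 = 3p + 2 ⇒ −13p = -9 ⇒ p = 9/13, and the value is (-10)·(9/13) + 11 = 53/13.
For the keeper: with q = P(Left), equating Low's and Mid's payoffs gives −4q + 5 = 9q + 2 ⇒ q = 3/13.

53/13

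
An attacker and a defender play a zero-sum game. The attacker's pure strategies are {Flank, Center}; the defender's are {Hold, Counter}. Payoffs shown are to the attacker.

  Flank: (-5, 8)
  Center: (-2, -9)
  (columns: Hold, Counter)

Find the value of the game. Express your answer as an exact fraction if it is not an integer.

-61/20

Row minima: Flank → -5, Center → -9; maximin = -5.
Column maxima: Hold → -2, Counter → 8; minimax = -2.
-5 ≠ -2, so there is no saddle point; optimal play is mixed.
Let the attacker play Flank with probability p. Expected payoff against Hold: (-5)p + (-2)(1−p) = −3p − 2; against Counter: 8p + (-9)(1−p) = 17p − 9.
Setting these equal: −3p − 2 = 17p − 9 ⇒ −20p = -7 ⇒ p = 7/20, and the value is (-3)·(7/20) − 2 = -61/20.
For the defender: with q = P(Hold), equating Flank's and Center's payoffs gives −13q + 8 = 7q − 9 ⇒ q = 17/20.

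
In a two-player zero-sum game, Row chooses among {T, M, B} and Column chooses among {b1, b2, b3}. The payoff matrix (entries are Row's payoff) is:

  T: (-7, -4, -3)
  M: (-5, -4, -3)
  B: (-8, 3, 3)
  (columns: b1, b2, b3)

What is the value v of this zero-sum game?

-5

Row minima: T → -7, M → -5, B → -8; maximin = -5.
Column maxima: b1 → -5, b2 → 3, b3 → 3; minimax = -5.
Since maximin = minimax = -5, there is a saddle point and the value is -5.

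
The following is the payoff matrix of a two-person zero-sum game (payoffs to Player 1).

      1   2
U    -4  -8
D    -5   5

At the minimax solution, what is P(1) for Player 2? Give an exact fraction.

13/14

Row minima: U → -8, D → -5; maximin = -5.
Column maxima: 1 → -4, 2 → 5; minimax = -4.
-5 ≠ -4, so there is no saddle point; optimal play is mixed.
Let Player 1 play U with probability p. Expected payoff against 1: (-4)p + (-5)(1−p) = p − 5; against 2: (-8)p + 5(1−p) = −13p + 5.
Setting these equal: p − 5 = −13p + 5 ⇒ 14p = 10 ⇒ p = 5/7, and the value is (1)·(5/7) − 5 = -30/7.
For Player 2: with q = P(1), equating U's and D's payoffs gives 4q − 8 = −10q + 5 ⇒ q = 13/14.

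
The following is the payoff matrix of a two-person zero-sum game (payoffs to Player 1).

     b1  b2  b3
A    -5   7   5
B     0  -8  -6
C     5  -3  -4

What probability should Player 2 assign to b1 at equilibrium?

Row minima: A → -5, B → -8, C → -4; maximin = -4.
Column maxima: b1 → 5, b2 → 7, b3 → 5; minimax = 5.
-4 ≠ 5, so there is no saddle point; optimal play is mixed.
B is strictly dominated by C, so Player 1 never plays it.
With B eliminated, b2 is strictly dominated by b3 (it gives Player 1 strictly more in every remaining row), so Player 2 never plays it.
On the remaining 2×2 (A, C vs b1, b3):
Let Player 1 play A with probability p. Expected payoff against b1: (-5)p + 5(1−p) = −10p + 5; against b3: 5p + (-4)(1−p) = 9p − 4.
Setting these equal: −10p + 5 = 9p − 4 ⇒ −19p = -9 ⇒ p = 9/19, and the value is (-10)·(9/19) + 5 = 5/19.
For Player 2: with q = P(b1), equating A's and C's payoffs gives −10q + 5 = 9q − 4 ⇒ q = 9/19.

9/19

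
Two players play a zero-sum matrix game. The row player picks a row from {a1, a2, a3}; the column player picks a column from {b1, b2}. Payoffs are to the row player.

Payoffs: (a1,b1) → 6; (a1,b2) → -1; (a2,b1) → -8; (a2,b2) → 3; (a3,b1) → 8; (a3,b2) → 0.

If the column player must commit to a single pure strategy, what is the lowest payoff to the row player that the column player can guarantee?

3

Column maxima: b1 → 8, b2 → 3.
The smallest of these is 3.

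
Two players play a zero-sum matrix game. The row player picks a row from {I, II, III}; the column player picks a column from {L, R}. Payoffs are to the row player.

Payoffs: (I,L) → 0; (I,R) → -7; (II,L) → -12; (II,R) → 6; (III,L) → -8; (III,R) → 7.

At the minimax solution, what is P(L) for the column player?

Row minima: I → -7, II → -12, III → -8; maximin = -7.
Column maxima: L → 0, R → 7; minimax = 0.
-7 ≠ 0, so there is no saddle point; optimal play is mixed.
II is strictly dominated by III, so the row player never plays it.
On the remaining 2×2 (I, III vs L, R):
Let the row player play I with probability p. Expected payoff against L: 0p + (-8)(1−p) = 8p − 8; against R: (-7)p + 7(1−p) = −14p + 7.
Setting these equal: 8p − 8 = −14p + 7 ⇒ 22p = 15 ⇒ p = 15/22, and the value is (8)·(15/22) − 8 = -28/11.
For the column player: with q = P(L), equating I's and III's payoffs gives 7q − 7 = −15q + 7 ⇒ q = 7/11.

7/11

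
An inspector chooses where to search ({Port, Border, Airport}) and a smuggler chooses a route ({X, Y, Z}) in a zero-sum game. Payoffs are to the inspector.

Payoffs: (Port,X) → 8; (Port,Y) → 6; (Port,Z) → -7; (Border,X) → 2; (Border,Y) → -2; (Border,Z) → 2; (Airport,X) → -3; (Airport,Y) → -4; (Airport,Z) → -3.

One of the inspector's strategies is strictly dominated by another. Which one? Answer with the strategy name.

Border gives a strictly higher payoff than Airport against every column: 2 > -3, -2 > -4, 2 > -3.
So Airport is strictly dominated and the inspector never plays it.

Airport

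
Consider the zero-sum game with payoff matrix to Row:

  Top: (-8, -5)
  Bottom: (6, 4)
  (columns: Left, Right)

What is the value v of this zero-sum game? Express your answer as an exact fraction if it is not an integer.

Row minima: Top → -8, Bottom → 4; maximin = 4.
Column maxima: Left → 6, Right → 4; minimax = 4.
Since maximin = minimax = 4, there is a saddle point and the value is 4.

4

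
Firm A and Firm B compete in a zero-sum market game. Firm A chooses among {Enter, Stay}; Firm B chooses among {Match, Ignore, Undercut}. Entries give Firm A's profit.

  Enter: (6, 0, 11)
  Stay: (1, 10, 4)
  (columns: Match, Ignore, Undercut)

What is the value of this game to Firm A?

4

Row minima: Enter → 0, Stay → 1; maximin = 1.
Column maxima: Match → 6, Ignore → 10, Undercut → 11; minimax = 6.
1 ≠ 6, so there is no saddle point; optimal play is mixed.
Undercut is strictly dominated by Match (it gives Firm A strictly more in every row), so Firm B never plays it.
On the remaining 2×2 (Enter, Stay vs Match, Ignore):
Let Firm A play Enter with probability p. Expected payoff against Match: 6p + 1(1−p) = 5p + 1; against Ignore: 0p + 10(1−p) = −10p + 10.
Setting these equal: 5p + 1 = −10p + 10 ⇒ 15p = 9 ⇒ p = 3/5, and the value is (5)·(3/5) + 1 = 4.
For Firm B: with q = P(Match), equating Enter's and Stay's payoffs gives 6q = −9q + 10 ⇒ q = 2/3.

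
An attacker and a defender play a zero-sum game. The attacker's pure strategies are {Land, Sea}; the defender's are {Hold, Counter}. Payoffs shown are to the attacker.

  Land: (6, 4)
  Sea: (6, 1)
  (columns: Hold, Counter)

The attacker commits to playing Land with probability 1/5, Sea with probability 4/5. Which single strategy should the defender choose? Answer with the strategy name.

Counter

If the defender plays Hold, the attacker's expected payoff is (1/5)·6 + (4/5)·6 = 6.
If the defender plays Counter, the attacker's expected payoff is (1/5)·4 + (4/5)·1 = 8/5.
The defender minimizes the attacker's payoff; the smallest is 8/5, so the best response is Counter.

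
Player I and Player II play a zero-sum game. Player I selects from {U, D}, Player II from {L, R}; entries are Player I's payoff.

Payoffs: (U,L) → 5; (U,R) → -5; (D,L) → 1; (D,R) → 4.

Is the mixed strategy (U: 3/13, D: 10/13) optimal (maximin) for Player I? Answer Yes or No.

Against L this mix gives (3/13)·5 + (10/13)·1 = 25/13.
Against R this mix gives (3/13)·(-5) + (10/13)·4 = 25/13.
All of Player II's active replies (L, R) yield 25/13, and no column does worse for Player I. The mix makes Player II indifferent and guarantees 25/13, so it is optimal.

Yes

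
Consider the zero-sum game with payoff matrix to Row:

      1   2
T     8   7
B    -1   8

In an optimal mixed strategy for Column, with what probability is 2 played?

Row minima: T → 7, B → -1; maximin = 7.
Column maxima: 1 → 8, 2 → 8; minimax = 8.
7 ≠ 8, so there is no saddle point; optimal play is mixed.
Let Row play T with probability p. Expected payoff against 1: 8p + (-1)(1−p) = 9p − 1; against 2: 7p + 8(1−p) = −p + 8.
Setting these equal: 9p − 1 = −p + 8 ⇒ 10p = 9 ⇒ p = 9/10, and the value is (9)·(9/10) − 1 = 71/10.
For Column: with q = P(1), equating T's and B's payoffs gives q + 7 = −9q + 8 ⇒ q = 1/10.

9/10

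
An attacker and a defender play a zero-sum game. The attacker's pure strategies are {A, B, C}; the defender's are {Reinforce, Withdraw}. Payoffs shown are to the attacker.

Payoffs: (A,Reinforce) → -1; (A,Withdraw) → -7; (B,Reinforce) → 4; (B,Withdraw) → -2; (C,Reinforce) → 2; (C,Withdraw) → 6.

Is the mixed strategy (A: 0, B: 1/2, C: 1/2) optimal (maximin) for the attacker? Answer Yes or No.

No

Against Reinforce this mix gives (1/2)·4 + (1/2)·2 = 3.
Against Withdraw this mix gives (1/2)·(-2) + (1/2)·6 = 2.
The defender will play Withdraw, holding the attacker to 2. Shifting weight toward the row that does better against Withdraw would raise this floor (the equalizing mix achieves 14/5 against both Withdraw and Reinforce), so the proposed strategy is not optimal.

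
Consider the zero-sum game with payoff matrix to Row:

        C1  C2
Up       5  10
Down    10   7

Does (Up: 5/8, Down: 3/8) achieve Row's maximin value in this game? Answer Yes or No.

No

Against C1 this mix gives (5/8)·5 + (3/8)·10 = 55/8.
Against C2 this mix gives (5/8)·10 + (3/8)·7 = 71/8.
Column will play C1, holding Row to 55/8. Shifting weight toward the row that does better against C1 would raise this floor (the equalizing mix achieves 65/8 against both C1 and C2), so the proposed strategy is not optimal.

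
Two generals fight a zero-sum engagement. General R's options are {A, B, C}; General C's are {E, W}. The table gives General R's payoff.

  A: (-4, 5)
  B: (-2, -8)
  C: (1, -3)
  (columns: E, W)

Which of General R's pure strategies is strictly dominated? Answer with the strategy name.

C gives a strictly higher payoff than B against every column: 1 > -2, -3 > -8.
So B is strictly dominated and General R never plays it.

B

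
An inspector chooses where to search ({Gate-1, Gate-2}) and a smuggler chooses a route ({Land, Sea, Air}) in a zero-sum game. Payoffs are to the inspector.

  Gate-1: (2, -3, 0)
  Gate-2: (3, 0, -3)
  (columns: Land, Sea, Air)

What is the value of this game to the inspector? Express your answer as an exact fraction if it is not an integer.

Row minima: Gate-1 → -3, Gate-2 → -3; maximin = -3.
Column maxima: Land → 3, Sea → 0, Air → 0; minimax = 0.
-3 ≠ 0, so there is no saddle point; optimal play is mixed.
Land is strictly dominated by Sea (it gives the inspector strictly more in every row), so the smuggler never plays it.
On the remaining 2×2 (Gate-1, Gate-2 vs Sea, Air):
Let the inspector play Gate-1 with probability p. Expected payoff against Sea: (-3)p + 0(1−p) = −3p; against Air: 0p + (-3)(1−p) = 3p − 3.
Setting these equal: −3p = 3p − 3 ⇒ −6p = -3 ⇒ p = 1/2, and the value is (-3)·(1/2) = -3/2.
For the smuggler: with q = P(Sea), equating Gate-1's and Gate-2's payoffs gives −3q = 3q − 3 ⇒ q = 1/2.

-3/2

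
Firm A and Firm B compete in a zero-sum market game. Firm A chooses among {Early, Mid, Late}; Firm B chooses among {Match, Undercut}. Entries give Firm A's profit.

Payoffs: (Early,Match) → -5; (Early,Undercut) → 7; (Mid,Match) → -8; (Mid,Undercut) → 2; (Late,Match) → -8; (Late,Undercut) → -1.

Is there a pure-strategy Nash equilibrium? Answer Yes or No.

Row minima: Early → -5, Mid → -8, Late → -8; maximin = -5.
Column maxima: Match → -5, Undercut → 7; minimax = -5.
maximin = minimax = -5, so a saddle point exists.

Yes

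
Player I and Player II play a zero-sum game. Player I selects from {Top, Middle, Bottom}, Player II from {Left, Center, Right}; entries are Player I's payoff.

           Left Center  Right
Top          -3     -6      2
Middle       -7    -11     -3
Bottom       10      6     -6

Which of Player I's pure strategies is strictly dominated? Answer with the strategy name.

Top gives a strictly higher payoff than Middle against every column: -3 > -7, -6 > -11, 2 > -3.
So Middle is strictly dominated and Player I never plays it.

Middle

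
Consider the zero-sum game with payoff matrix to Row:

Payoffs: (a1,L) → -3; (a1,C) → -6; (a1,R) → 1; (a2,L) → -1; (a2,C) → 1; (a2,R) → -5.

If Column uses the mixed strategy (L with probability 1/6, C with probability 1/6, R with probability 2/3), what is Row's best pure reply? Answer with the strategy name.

Expected payoff of a1: (1/6)·(-3) + (1/6)·(-6) + (2/3)·1 = -5/6.
Expected payoff of a2: (1/6)·(-1) + (1/6)·1 + (2/3)·(-5) = -10/3.
The largest is -5/6, so Row's best response is a1.

a1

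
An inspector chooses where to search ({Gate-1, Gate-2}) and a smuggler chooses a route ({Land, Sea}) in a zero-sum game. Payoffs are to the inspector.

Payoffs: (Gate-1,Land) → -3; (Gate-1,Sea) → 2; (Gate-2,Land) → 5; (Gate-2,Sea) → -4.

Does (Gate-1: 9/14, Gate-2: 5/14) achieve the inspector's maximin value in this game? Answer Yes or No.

Against Land this mix gives (9/14)·(-3) + (5/14)·5 = -1/7.
Against Sea this mix gives (9/14)·2 + (5/14)·(-4) = -1/7.
All of the smuggler's active replies (Land, Sea) yield -1/7, and no column does worse for the inspector. The mix makes the smuggler indifferent and guarantees -1/7, so it is optimal.

Yes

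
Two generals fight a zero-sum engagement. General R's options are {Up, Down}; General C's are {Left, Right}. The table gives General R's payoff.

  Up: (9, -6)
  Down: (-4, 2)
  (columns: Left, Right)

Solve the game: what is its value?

Row minima: Up → -6, Down → -4; maximin = -4.
Column maxima: Left → 9, Right → 2; minimax = 2.
-4 ≠ 2, so there is no saddle point; optimal play is mixed.
Let General R play Up with probability p. Expected payoff against Left: 9p + (-4)(1−p) = 13p − 4; against Right: (-6)p + 2(1−p) = −8p + 2.
Setting these equal: 13p − 4 = −8p + 2 ⇒ 21p = 6 ⇒ p = 2/7, and the value is (13)·(2/7) − 4 = -2/7.
For General C: with q = P(Left), equating Up's and Down's payoffs gives 15q − 6 = −6q + 2 ⇒ q = 8/21.

-2/7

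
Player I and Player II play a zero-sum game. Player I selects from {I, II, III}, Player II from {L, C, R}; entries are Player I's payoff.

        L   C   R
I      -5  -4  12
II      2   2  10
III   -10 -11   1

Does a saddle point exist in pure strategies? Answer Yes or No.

Row minima: I → -5, II → 2, III → -11; maximin = 2.
Column maxima: L → 2, C → 2, R → 12; minimax = 2.
maximin = minimax = 2, so a saddle point exists.

Yes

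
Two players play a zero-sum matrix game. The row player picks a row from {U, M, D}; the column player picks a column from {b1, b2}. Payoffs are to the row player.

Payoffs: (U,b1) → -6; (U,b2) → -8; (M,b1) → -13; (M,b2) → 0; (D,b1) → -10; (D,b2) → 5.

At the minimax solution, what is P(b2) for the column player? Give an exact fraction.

Row minima: U → -8, M → -13, D → -10; maximin = -8.
Column maxima: b1 → -6, b2 → 5; minimax = -6.
-8 ≠ -6, so there is no saddle point; optimal play is mixed.
M is strictly dominated by D, so the row player never plays it.
On the remaining 2×2 (U, D vs b1, b2):
Let the row player play U with probability p. Expected payoff against b1: (-6)p + (-10)(1−p) = 4p − 10; against b2: (-8)p + 5(1−p) = −13p + 5.
Setting these equal: 4p − 10 = −13p + 5 ⇒ 17p = 15 ⇒ p = 15/17, and the value is (4)·(15/17) − 10 = -110/17.
For the column player: with q = P(b1), equating U's and D's payoffs gives 2q − 8 = −15q + 5 ⇒ q = 13/17.

4/17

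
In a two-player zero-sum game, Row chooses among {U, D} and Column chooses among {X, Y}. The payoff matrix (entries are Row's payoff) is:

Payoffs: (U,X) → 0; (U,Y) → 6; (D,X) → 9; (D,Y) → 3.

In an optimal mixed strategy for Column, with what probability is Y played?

3/4

Row minima: U → 0, D → 3; maximin = 3.
Column maxima: X → 9, Y → 6; minimax = 6.
3 ≠ 6, so there is no saddle point; optimal play is mixed.
Let Row play U with probability p. Expected payoff against X: 0p + 9(1−p) = −9p + 9; against Y: 6p + 3(1−p) = 3p + 3.
Setting these equal: −9p + 9 = 3p + 3 ⇒ −12p = -6 ⇒ p = 1/2, and the value is (-9)·(1/2) + 9 = 9/2.
For Column: with q = P(X), equating U's and D's payoffs gives −6q + 6 = 6q + 3 ⇒ q = 1/4.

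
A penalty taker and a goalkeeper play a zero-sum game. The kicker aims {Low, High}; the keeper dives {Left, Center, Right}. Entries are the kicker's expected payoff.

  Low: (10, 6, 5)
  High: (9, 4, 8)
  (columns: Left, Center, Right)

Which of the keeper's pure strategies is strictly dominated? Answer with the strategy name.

Left

Center holds the kicker's payoff strictly below Left in every row: 6 < 10, 4 < 9.
So Left is strictly dominated for the keeper.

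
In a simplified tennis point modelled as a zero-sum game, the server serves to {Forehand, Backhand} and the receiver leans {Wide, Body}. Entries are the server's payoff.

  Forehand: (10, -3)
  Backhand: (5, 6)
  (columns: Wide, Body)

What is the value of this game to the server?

Row minima: Forehand → -3, Backhand → 5; maximin = 5.
Column maxima: Wide → 10, Body → 6; minimax = 6.
5 ≠ 6, so there is no saddle point; optimal play is mixed.
Let the server play Forehand with probability p. Expected payoff against Wide: 10p + 5(1−p) = 5p + 5; against Body: (-3)p + 6(1−p) = −9p + 6.
Setting these equal: 5p + 5 = −9p + 6 ⇒ 14p = 1 ⇒ p = 1/14, and the value is (5)·(1/14) + 5 = 75/14.
For the receiver: with q = P(Wide), equating Forehand's and Backhand's payoffs gives 13q − 3 = −q + 6 ⇒ q = 9/14.

75/14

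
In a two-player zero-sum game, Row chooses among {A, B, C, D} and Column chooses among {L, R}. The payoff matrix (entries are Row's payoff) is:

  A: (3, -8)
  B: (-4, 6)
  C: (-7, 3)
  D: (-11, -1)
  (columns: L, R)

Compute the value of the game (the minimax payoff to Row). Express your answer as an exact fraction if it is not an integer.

Row minima: A → -8, B → -4, C → -7, D → -11; maximin = -4.
Column maxima: L → 3, R → 6; minimax = 3.
-4 ≠ 3, so there is no saddle point; optimal play is mixed.
C is strictly dominated by B, so Row never plays it.
D is strictly dominated by B, so Row never plays it.
On the remaining 2×2 (A, B vs L, R):
Let Row play A with probability p. Expected payoff against L: 3p + (-4)(1−p) = 7p − 4; against R: (-8)p + 6(1−p) = −14p + 6.
Setting these equal: 7p − 4 = −14p + 6 ⇒ 21p = 10 ⇒ p = 10/21, and the value is (7)·(10/21) − 4 = -2/3.
For Column: with q = P(L), equating A's and B's payoffs gives 11q − 8 = −10q + 6 ⇒ q = 2/3.

-2/3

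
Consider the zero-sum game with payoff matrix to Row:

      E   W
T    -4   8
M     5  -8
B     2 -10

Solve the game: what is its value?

8/25

Row minima: T → -4, M → -8, B → -10; maximin = -4.
Column maxima: E → 5, W → 8; minimax = 5.
-4 ≠ 5, so there is no saddle point; optimal play is mixed.
B is strictly dominated by M, so Row never plays it.
On the remaining 2×2 (T, M vs E, W):
Let Row play T with probability p. Expected payoff against E: (-4)p + 5(1−p) = −9p + 5; against W: 8p + (-8)(1−p) = 16p − 8.
Setting these equal: −9p + 5 = 16p − 8 ⇒ −25p = -13 ⇒ p = 13/25, and the value is (-9)·(13/25) + 5 = 8/25.
For Column: with q = P(E), equating T's and M's payoffs gives −12q + 8 = 13q − 8 ⇒ q = 16/25.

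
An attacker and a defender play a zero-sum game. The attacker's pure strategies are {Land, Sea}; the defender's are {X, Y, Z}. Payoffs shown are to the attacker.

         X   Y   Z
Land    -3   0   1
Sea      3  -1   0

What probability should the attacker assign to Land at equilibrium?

Row minima: Land → -3, Sea → -1; maximin = -1.
Column maxima: X → 3, Y → 0, Z → 1; minimax = 0.
-1 ≠ 0, so there is no saddle point; optimal play is mixed.
Z is strictly dominated by Y (it gives the attacker strictly more in every row), so the defender never plays it.
On the remaining 2×2 (Land, Sea vs X, Y):
Let the attacker play Land with probability p. Expected payoff against X: (-3)p + 3(1−p) = −6p + 3; against Y: 0p + (-1)(1−p) = p − 1.
Setting these equal: −6p + 3 = p − 1 ⇒ −7p = -4 ⇒ p = 4/7, and the value is (-6)·(4/7) + 3 = -3/7.
For the defender: with q = P(X), equating Land's and Sea's payoffs gives −3q = 4q − 1 ⇒ q = 1/7.

4/7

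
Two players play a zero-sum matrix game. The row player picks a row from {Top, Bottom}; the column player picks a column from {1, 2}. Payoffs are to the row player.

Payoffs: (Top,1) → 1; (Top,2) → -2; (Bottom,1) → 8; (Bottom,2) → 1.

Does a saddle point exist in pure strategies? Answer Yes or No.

Row minima: Top → -2, Bottom → 1; maximin = 1.
Column maxima: 1 → 8, 2 → 1; minimax = 1.
maximin = minimax = 1, so a saddle point exists.

Yes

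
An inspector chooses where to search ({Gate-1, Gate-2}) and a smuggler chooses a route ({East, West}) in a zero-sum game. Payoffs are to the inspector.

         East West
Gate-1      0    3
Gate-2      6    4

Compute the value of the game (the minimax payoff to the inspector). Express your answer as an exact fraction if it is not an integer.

4

Row minima: Gate-1 → 0, Gate-2 → 4; maximin = 4.
Column maxima: East → 6, West → 4; minimax = 4.
Since maximin = minimax = 4, there is a saddle point and the value is 4.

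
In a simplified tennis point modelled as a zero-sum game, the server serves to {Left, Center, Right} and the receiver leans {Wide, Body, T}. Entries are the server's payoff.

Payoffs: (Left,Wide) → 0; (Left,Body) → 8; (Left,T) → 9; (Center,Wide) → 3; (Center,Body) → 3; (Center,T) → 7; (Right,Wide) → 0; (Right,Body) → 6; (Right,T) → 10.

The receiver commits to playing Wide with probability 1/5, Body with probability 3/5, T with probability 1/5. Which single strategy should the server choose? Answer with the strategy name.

Left

Expected payoff of Left: (1/5)·0 + (3/5)·8 + (1/5)·9 = 33/5.
Expected payoff of Center: (1/5)·3 + (3/5)·3 + (1/5)·7 = 19/5.
Expected payoff of Right: (1/5)·0 + (3/5)·6 + (1/5)·10 = 28/5.
The largest is 33/5, so the server's best response is Left.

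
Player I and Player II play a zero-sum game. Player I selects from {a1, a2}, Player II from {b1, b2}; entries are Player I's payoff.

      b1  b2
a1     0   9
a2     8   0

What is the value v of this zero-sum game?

Row minima: a1 → 0, a2 → 0; maximin = 0.
Column maxima: b1 → 8, b2 → 9; minimax = 8.
0 ≠ 8, so there is no saddle point; optimal play is mixed.
Let Player I play a1 with probability p. Expected payoff against b1: 0p + 8(1−p) = −8p + 8; against b2: 9p + 0(1−p) = 9p.
Setting these equal: −8p + 8 = 9p ⇒ −17p = -8 ⇒ p = 8/17, and the value is (-8)·(8/17) + 8 = 72/17.
For Player II: with q = P(b1), equating a1's and a2's payoffs gives −9q + 9 = 8q ⇒ q = 9/17.

72/17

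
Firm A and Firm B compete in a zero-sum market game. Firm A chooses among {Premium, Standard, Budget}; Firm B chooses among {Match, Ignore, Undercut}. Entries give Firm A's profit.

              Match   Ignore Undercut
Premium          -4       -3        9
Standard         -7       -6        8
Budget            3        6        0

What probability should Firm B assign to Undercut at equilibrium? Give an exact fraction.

Row minima: Premium → -4, Standard → -7, Budget → 0; maximin = 0.
Column maxima: Match → 3, Ignore → 6, Undercut → 9; minimax = 3.
0 ≠ 3, so there is no saddle point; optimal play is mixed.
Standard is strictly dominated by Premium, so Firm A never plays it.
Ignore is strictly dominated by Match (it gives Firm A strictly more in every row), so Firm B never plays it.
On the remaining 2×2 (Premium, Budget vs Match, Undercut):
Let Firm A play Premium with probability p. Expected payoff against Match: (-4)p + 3(1−p) = −7p + 3; against Undercut: 9p + 0(1−p) = 9p.
Setting these equal: −7p + 3 = 9p ⇒ −16p = -3 ⇒ p = 3/16, and the value is (-7)·(3/16) + 3 = 27/16.
For Firm B: with q = P(Match), equating Premium's and Budget's payoffs gives −13q + 9 = 3q ⇒ q = 9/16.

7/16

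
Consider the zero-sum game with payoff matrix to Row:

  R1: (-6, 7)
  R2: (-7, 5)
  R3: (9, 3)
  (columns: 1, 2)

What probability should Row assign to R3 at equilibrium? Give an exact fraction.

Row minima: R1 → -6, R2 → -7, R3 → 3; maximin = 3.
Column maxima: 1 → 9, 2 → 7; minimax = 7.
3 ≠ 7, so there is no saddle point; optimal play is mixed.
R2 is strictly dominated by R1, so Row never plays it.
On the remaining 2×2 (R1, R3 vs 1, 2):
Let Row play R1 with probability p. Expected payoff against 1: (-6)p + 9(1−p) = −15p + 9; against 2: 7p + 3(1−p) = 4p + 3.
Setting these equal: −15p + 9 = 4p + 3 ⇒ −19p = -6 ⇒ p = 6/19, and the value is (-15)·(6/19) + 9 = 81/19.
For Column: with q = P(1), equating R1's and R3's payoffs gives −13q + 7 = 6q + 3 ⇒ q = 4/19.

13/19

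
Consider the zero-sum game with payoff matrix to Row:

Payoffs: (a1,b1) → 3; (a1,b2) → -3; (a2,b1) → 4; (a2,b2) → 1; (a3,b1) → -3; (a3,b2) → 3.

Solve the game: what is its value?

Row minima: a1 → -3, a2 → 1, a3 → -3; maximin = 1.
Column maxima: b1 → 4, b2 → 3; minimax = 3.
1 ≠ 3, so there is no saddle point; optimal play is mixed.
a1 is strictly dominated by a2, so Row never plays it.
On the remaining 2×2 (a2, a3 vs b1, b2):
Let Row play a2 with probability p. Expected payoff against b1: 4p + (-3)(1−p) = 7p − 3; against b2: 1p + 3(1−p) = −2p + 3.
Setting these equal: 7p − 3 = −2p + 3 ⇒ 9p = 6 ⇒ p = 2/3, and the value is (7)·(2/3) − 3 = 5/3.
For Column: with q = P(b1), equating a2's and a3's payoffs gives 3q + 1 = −6q + 3 ⇒ q = 2/9.

5/3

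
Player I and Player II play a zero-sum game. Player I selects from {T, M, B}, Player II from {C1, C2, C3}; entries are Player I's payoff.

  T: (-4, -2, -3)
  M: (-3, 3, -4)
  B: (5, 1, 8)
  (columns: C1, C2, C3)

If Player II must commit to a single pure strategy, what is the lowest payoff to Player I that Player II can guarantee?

3

Column maxima: C1 → 5, C2 → 3, C3 → 8.
The smallest of these is 3.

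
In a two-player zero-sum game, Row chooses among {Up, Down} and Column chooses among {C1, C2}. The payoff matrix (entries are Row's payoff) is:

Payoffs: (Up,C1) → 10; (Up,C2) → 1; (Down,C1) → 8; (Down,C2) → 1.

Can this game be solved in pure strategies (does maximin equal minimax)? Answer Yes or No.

Row minima: Up → 1, Down → 1; maximin = 1.
Column maxima: C1 → 10, C2 → 1; minimax = 1.
maximin = minimax = 1, so a saddle point exists.

Yes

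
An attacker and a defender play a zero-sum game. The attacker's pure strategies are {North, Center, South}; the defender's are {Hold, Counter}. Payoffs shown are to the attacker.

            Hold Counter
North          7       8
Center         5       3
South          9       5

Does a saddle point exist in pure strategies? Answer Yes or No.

Row minima: North → 7, Center → 3, South → 5; maximin = 7.
Column maxima: Hold → 9, Counter → 8; minimax = 8.
7 ≠ 8, so no pure-strategy equilibrium exists.

No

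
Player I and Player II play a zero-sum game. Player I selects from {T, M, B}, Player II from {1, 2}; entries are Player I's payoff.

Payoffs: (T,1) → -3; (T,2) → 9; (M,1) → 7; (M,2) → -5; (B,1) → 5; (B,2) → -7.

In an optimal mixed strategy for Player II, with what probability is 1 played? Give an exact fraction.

Row minima: T → -3, M → -5, B → -7; maximin = -3.
Column maxima: 1 → 7, 2 → 9; minimax = 7.
-3 ≠ 7, so there is no saddle point; optimal play is mixed.
B is strictly dominated by M, so Player I never plays it.
On the remaining 2×2 (T, M vs 1, 2):
Let Player I play T with probability p. Expected payoff against 1: (-3)p + 7(1−p) = −10p + 7; against 2: 9p + (-5)(1−p) = 14p − 5.
Setting these equal: −10p + 7 = 14p − 5 ⇒ −24p = -12 ⇒ p = 1/2, and the value is (-10)·(1/2) + 7 = 2.
For Player II: with q = P(1), equating T's and M's payoffs gives −12q + 9 = 12q − 5 ⇒ q = 7/12.

7/12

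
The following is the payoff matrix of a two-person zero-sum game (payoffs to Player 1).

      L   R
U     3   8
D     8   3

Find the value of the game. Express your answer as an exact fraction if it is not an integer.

11/2

Row minima: U → 3, D → 3; maximin = 3.
Column maxima: L → 8, R → 8; minimax = 8.
3 ≠ 8, so there is no saddle point; optimal play is mixed.
Let Player 1 play U with probability p. Expected payoff against L: 3p + 8(1−p) = −5p + 8; against R: 8p + 3(1−p) = 5p + 3.
Setting these equal: −5p + 8 = 5p + 3 ⇒ −10p = -5 ⇒ p = 1/2, and the value is (-5)·(1/2) + 8 = 11/2.
For Player 2: with q = P(L), equating U's and D's payoffs gives −5q + 8 = 5q + 3 ⇒ q = 1/2.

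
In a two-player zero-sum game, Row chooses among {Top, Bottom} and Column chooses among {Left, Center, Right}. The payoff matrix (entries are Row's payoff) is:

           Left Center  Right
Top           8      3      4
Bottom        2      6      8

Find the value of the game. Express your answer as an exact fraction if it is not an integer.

14/3

Row minima: Top → 3, Bottom → 2; maximin = 3.
Column maxima: Left → 8, Center → 6, Right → 8; minimax = 6.
3 ≠ 6, so there is no saddle point; optimal play is mixed.
Right is strictly dominated by Center (it gives Row strictly more in every row), so Column never plays it.
On the remaining 2×2 (Top, Bottom vs Left, Center):
Let Row play Top with probability p. Expected payoff against Left: 8p + 2(1−p) = 6p + 2; against Center: 3p + 6(1−p) = −3p + 6.
Setting these equal: 6p + 2 = −3p + 6 ⇒ 9p = 4 ⇒ p = 4/9, and the value is (6)·(4/9) + 2 = 14/3.
For Column: with q = P(Left), equating Top's and Bottom's payoffs gives 5q + 3 = −4q + 6 ⇒ q = 1/3.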